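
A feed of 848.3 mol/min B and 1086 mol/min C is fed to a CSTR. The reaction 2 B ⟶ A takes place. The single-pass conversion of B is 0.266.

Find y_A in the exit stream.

B reacted = 0.266 × 848.3 = 225.6 mol/min; ν_B = −2, so ξ = 225.6/2 = 112.8 mol/min.
Outlet amounts (n = n₀ + ν ξ):
  B: 848.3 − 2(112.8) = 622.7
  A: 0 + 1(112.8) = 112.8
  C: 1086 (inert)
Total out = 1821 mol/min; y_A = 112.8 / 1821 = 0.06194.

0.0619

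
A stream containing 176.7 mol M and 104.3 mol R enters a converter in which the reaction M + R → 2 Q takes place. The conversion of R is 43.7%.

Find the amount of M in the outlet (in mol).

R reacted = 0.437 × 104.3 = 45.58 mol; ν_R = −1, so ξ = 45.58/1 = 45.58 mol.
Outlet amounts (n = n₀ + ν ξ):
  M: 176.7 − 1(45.58) = 131.1
  R: 104.3 − 1(45.58) = 58.72
  Q: 0 + 2(45.58) = 91.16

131 mol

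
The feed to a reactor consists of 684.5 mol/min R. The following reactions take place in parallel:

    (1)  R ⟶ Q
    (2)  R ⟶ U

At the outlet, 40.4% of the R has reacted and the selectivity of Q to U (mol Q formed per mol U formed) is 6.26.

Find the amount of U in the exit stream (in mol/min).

38.1 mol/min

Conversion of R: R consumed = 0.404 × 684.5 = 276.5 mol/min = 1ξ₁ + 1ξ₂.
Selectivity: 1ξ₁ / (1ξ₂) = 6.26 → ξ₁ = 6.26 ξ₂.
Substitute: (1·6.26 + 1) ξ₂ = 276.5 → ξ₂ = 38.09 mol/min, ξ₁ = 238.4 mol/min.
Outlet amounts (n = n₀ + Σ ν·ξ):
  R: 684.5 − 1(238.4) − 1(38.09) = 408
  Q: 0 + 1(238.4) = 238.4
  U: 0 + 1(38.09) = 38.09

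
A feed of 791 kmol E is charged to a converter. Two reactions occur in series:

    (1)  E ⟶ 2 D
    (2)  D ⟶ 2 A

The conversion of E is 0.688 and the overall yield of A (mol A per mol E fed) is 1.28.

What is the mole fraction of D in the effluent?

0.316

Conversion of E: E consumed = 1ξ₁ = 0.688 × 791 → ξ₁ = 544.2 kmol.
Yield of A: 2ξ₂ / 791 = 1.28 → ξ₂ = 506.2 kmol.
Outlet amounts (n = n₀ + Σ ν·ξ):
  E: 791 − 1(544.2) = 246.8
  D: 0 + 2(544.2) − 1(506.2) = 582.2
  A: 0 + 2(506.2) = 1012
Total out = 1841 kmol; y_D = 582.2 / 1841 = 0.3162.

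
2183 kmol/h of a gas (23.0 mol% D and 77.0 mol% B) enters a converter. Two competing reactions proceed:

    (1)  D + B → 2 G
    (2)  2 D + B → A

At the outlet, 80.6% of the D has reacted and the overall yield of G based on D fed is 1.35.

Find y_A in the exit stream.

Yield of G: 2ξ₁ / 502.1 = 1.35 → ξ₁ = 338.9 kmol/h.
Conversion of D: 1ξ₁ + 2ξ₂ = 0.806 × 502.1 = 404.7 → ξ₂ = 32.89 kmol/h.
Outlet amounts (n = n₀ + Σ ν·ξ):
  D: 502.1 − 1(338.9) − 2(32.89) = 97.41
  B: 1681 − 1(338.9) − 1(32.89) = 1309
  G: 0 + 2(338.9) = 677.8
  A: 0 + 1(32.89) = 32.89
Total out = 2117 kmol/h; y_A = 32.89 / 2117 = 0.01553.

0.0155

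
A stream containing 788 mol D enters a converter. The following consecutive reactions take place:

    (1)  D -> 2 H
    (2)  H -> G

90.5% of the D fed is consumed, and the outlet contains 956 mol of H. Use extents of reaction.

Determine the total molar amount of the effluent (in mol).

1500 mol

Conversion of D: D consumed = 1ξ₁ = 0.905 × 788 → ξ₁ = 713.1 mol.
H balance: n_H = 0 + 2ξ₁ − 1ξ₂ = 956 → ξ₂ = (2·713.1 − 956)/1 = 470.3 mol.
Outlet amounts (n = n₀ + Σ ν·ξ):
  D: 788 − 1(713.1) = 74.86
  H: 0 + 2(713.1) − 1(470.3) = 956
  G: 0 + 1(470.3) = 470.3
Total out = 74.86 + 956 + 470.3 = 1501 mol.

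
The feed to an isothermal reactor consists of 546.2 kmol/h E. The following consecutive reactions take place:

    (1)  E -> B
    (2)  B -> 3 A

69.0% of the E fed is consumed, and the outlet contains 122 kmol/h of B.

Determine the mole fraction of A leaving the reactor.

Conversion of E: E consumed = 1ξ₁ = 0.69 × 546.2 → ξ₁ = 376.9 kmol/h.
B balance: n_B = 0 + 1ξ₁ − 1ξ₂ = 122 → ξ₂ = (1·376.9 − 122)/1 = 254.9 kmol/h.
Outlet amounts (n = n₀ + Σ ν·ξ):
  E: 546.2 − 1(376.9) = 169.3
  B: 0 + 1(376.9) − 1(254.9) = 122
  A: 0 + 3(254.9) = 764.6
Total out = 1056 kmol/h; y_A = 764.6 / 1056 = 0.7241.

0.724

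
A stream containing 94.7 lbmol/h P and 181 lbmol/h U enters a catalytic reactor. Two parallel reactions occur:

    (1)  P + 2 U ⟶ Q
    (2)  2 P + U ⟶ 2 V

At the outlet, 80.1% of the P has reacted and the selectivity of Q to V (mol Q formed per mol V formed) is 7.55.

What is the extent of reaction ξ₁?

Conversion of P: P consumed = 0.801 × 94.7 = 75.85 lbmol/h = 1ξ₁ + 2ξ₂.
Selectivity: 1ξ₁ / (2ξ₂) = 7.55 → ξ₁ = 15.1 ξ₂.
Substitute: (1·15.1 + 2) ξ₂ = 75.85 → ξ₂ = 4.436 lbmol/h, ξ₁ = 66.98 lbmol/h.
Outlet amounts (n = n₀ + Σ ν·ξ):
  P: 94.7 − 1(66.98) − 2(4.436) = 18.85
  U: 181 − 2(66.98) − 1(4.436) = 42.6
  Q: 0 + 1(66.98) = 66.98
  V: 0 + 2(4.436) = 8.872

ξ₁ = 67 lbmol/h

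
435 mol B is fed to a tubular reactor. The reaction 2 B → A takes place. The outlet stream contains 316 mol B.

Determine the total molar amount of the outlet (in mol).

376 mol

For B: n = n₀ − 2ξ → 316 = 435 − 2ξ, giving ξ = 59.5 mol.
Outlet amounts (n = n₀ + ν ξ):
  B: 435 − 2(59.5) = 316
  A: 0 + 1(59.5) = 59.5
Total out = 316 + 59.5 = 375.5 mol.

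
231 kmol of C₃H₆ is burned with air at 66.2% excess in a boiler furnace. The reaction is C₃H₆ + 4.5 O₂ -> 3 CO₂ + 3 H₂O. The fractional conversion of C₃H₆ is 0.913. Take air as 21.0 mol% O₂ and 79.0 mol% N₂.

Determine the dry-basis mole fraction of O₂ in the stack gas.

Stoichiometric O₂ = 4.5 × 231 = 1040 kmol; O₂ fed = 1040 × 1.662 = 1728 kmol.
N₂ fed = 1728 × 79/21 = 6499 kmol.
Fuel reacted = 0.913 × 231 → ξ = 210.9 kmol.
Outlet (n = n₀ + ν ξ):
  C₃H₆: 231 − 1(210.9) = 20.1
  O₂: 1728 − 4.5(210.9) = 778.6
  N₂: 6499 (inert)
  CO₂: 0 + 3(210.9) = 632.7
  H₂O: 0 + 3(210.9) = 632.7
Dry total = 7931 kmol; y_O₂ (dry) = 778.6 / 7931 = 0.09817.

0.0982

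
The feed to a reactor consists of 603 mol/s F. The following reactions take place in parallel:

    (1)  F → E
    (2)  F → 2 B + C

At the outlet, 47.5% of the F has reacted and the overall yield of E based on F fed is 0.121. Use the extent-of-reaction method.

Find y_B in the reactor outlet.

Yield of E: 1ξ₁ / 603 = 0.121 → ξ₁ = 72.96 mol/s.
Conversion of F: 1ξ₁ + 1ξ₂ = 0.475 × 603 = 286.4 → ξ₂ = 213.5 mol/s.
Outlet amounts (n = n₀ + Σ ν·ξ):
  F: 603 − 1(72.96) − 1(213.5) = 316.6
  E: 0 + 1(72.96) = 72.96
  B: 0 + 2(213.5) = 426.9
  C: 0 + 1(213.5) = 213.5
Total out = 1030 mol/s; y_B = 426.9 / 1030 = 0.4145.

0.415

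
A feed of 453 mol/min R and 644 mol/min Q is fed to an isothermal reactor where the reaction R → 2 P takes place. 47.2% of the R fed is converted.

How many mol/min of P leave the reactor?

428 mol/min

R reacted = 0.472 × 453 = 213.8 mol/min; ν_R = −1, so ξ = 213.8/1 = 213.8 mol/min.
Outlet amounts (n = n₀ + ν ξ):
  R: 453 − 1(213.8) = 239.2
  P: 0 + 2(213.8) = 427.6
  Q: 644 (inert)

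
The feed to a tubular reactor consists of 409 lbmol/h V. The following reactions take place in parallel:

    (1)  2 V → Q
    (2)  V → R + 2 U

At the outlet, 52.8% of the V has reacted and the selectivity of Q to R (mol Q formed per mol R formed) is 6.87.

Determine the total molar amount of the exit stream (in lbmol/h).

Conversion of V: V consumed = 0.528 × 409 = 216 lbmol/h = 2ξ₁ + 1ξ₂.
Selectivity: 1ξ₁ / (1ξ₂) = 6.87 → ξ₁ = 6.87 ξ₂.
Substitute: (2·6.87 + 1) ξ₂ = 216 → ξ₂ = 14.65 lbmol/h, ξ₁ = 100.7 lbmol/h.
Outlet amounts (n = n₀ + Σ ν·ξ):
  V: 409 − 2(100.7) − 1(14.65) = 193
  Q: 0 + 1(100.7) = 100.7
  R: 0 + 1(14.65) = 14.65
  U: 0 + 2(14.65) = 29.3
Total out = 193 + 100.7 + 14.65 + 29.3 = 337.7 lbmol/h.

338 lbmol/h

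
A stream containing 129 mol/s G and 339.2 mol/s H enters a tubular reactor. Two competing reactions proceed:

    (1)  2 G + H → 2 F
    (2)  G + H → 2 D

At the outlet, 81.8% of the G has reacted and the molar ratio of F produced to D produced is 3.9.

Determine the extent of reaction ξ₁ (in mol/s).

Conversion of G: G consumed = 0.818 × 129 = 105.5 mol/s = 2ξ₁ + 1ξ₂.
Selectivity: 2ξ₁ / (2ξ₂) = 3.9 → ξ₁ = 3.9 ξ₂.
Substitute: (2·3.9 + 1) ξ₂ = 105.5 → ξ₂ = 11.99 mol/s, ξ₁ = 46.77 mol/s.
Outlet amounts (n = n₀ + Σ ν·ξ):
  G: 129 − 2(46.77) − 1(11.99) = 23.48
  H: 339.2 − 1(46.77) − 1(11.99) = 280.4
  F: 0 + 2(46.77) = 93.53
  D: 0 + 2(11.99) = 23.98

ξ₁ = 46.8 mol/s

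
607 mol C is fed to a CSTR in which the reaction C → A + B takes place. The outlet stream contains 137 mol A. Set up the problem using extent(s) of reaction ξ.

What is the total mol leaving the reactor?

For A: n = n₀ + 1ξ → 137 = 0 + 1ξ, giving ξ = 137 mol.
Outlet amounts (n = n₀ + ν ξ):
  C: 607 − 1(137) = 470
  A: 0 + 1(137) = 137
  B: 0 + 1(137) = 137
Total out = 470 + 137 + 137 = 744 mol.

744 mol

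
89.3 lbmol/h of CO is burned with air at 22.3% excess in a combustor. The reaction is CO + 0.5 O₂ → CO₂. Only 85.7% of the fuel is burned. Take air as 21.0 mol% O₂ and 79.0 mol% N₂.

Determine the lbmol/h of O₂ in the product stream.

Stoichiometric O₂ = 0.5 × 89.3 = 44.65 lbmol/h; O₂ fed = 44.65 × 1.223 = 54.61 lbmol/h.
N₂ fed = 54.61 × 79/21 = 205.4 lbmol/h.
Fuel reacted = 0.857 × 89.3 → ξ = 76.53 lbmol/h.
Outlet (n = n₀ + ν ξ):
  CO: 89.3 − 1(76.53) = 12.77
  O₂: 54.61 − 0.5(76.53) = 16.34
  N₂: 205.4 (inert)
  CO₂: 0 + 1(76.53) = 76.53

16.3 lbmol/h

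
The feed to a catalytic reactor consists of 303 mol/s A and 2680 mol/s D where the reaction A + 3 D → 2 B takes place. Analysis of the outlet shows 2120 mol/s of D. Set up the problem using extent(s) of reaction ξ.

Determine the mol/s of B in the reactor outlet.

For D: n = n₀ − 3ξ → 2120 = 2680 − 3ξ, giving ξ = 186.7 mol/s.
Outlet amounts (n = n₀ + ν ξ):
  A: 303 − 1(186.7) = 116.3
  D: 2680 − 3(186.7) = 2120
  B: 0 + 2(186.7) = 373.3

373 mol/s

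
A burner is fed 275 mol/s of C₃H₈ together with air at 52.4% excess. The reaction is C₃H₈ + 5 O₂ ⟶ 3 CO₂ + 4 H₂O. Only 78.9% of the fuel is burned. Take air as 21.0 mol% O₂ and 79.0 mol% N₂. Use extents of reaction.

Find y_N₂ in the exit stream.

0.753

Stoichiometric O₂ = 5 × 275 = 1375 mol/s; O₂ fed = 1375 × 1.524 = 2096 mol/s.
N₂ fed = 2096 × 79/21 = 7883 mol/s.
Fuel reacted = 0.789 × 275 → ξ = 217 mol/s.
Outlet (n = n₀ + ν ξ):
  C₃H₈: 275 − 1(217) = 58.02
  O₂: 2096 − 5(217) = 1011
  N₂: 7883 (inert)
  CO₂: 0 + 3(217) = 650.9
  H₂O: 0 + 4(217) = 867.9
Total out = 10470 mol/s; y_N₂ = 7883 / 10470 = 0.7529.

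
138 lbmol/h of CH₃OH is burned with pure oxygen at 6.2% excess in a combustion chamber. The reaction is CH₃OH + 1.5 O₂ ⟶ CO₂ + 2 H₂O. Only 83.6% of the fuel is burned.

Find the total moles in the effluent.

Stoichiometric O₂ = 1.5 × 138 = 207 lbmol/h; O₂ fed = 207 × 1.062 = 219.8 lbmol/h.
Fuel reacted = 0.836 × 138 → ξ = 115.4 lbmol/h.
Outlet (n = n₀ + ν ξ):
  CH₃OH: 138 − 1(115.4) = 22.63
  O₂: 219.8 − 1.5(115.4) = 46.78
  CO₂: 0 + 1(115.4) = 115.4
  H₂O: 0 + 2(115.4) = 230.7
Total out = 22.63 + 46.78 + 115.4 + 230.7 = 415.5 lbmol/h.

416 lbmol/h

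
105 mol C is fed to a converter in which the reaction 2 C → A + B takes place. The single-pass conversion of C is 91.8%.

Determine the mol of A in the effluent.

C reacted = 0.918 × 105 = 96.39 mol; ν_C = −2, so ξ = 96.39/2 = 48.2 mol.
Outlet amounts (n = n₀ + ν ξ):
  C: 105 − 2(48.2) = 8.61
  A: 0 + 1(48.2) = 48.2
  B: 0 + 1(48.2) = 48.2

48.2 mol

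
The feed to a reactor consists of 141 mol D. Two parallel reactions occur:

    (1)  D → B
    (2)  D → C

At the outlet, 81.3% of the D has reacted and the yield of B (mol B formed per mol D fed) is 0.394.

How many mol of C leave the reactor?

Yield of B: 1ξ₁ / 141 = 0.394 → ξ₁ = 55.55 mol.
Conversion of D: 1ξ₁ + 1ξ₂ = 0.813 × 141 = 114.6 → ξ₂ = 59.08 mol.
Outlet amounts (n = n₀ + Σ ν·ξ):
  D: 141 − 1(55.55) − 1(59.08) = 26.37
  B: 0 + 1(55.55) = 55.55
  C: 0 + 1(59.08) = 59.08

59.1 mol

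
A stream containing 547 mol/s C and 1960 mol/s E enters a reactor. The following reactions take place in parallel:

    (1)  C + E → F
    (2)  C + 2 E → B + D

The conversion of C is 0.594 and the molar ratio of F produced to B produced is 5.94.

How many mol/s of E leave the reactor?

Conversion of C: C consumed = 0.594 × 547 = 324.9 mol/s = 1ξ₁ + 1ξ₂.
Selectivity: 1ξ₁ / (1ξ₂) = 5.94 → ξ₁ = 5.94 ξ₂.
Substitute: (1·5.94 + 1) ξ₂ = 324.9 → ξ₂ = 46.82 mol/s, ξ₁ = 278.1 mol/s.
Outlet amounts (n = n₀ + Σ ν·ξ):
  C: 547 − 1(278.1) − 1(46.82) = 222.1
  E: 1960 − 1(278.1) − 2(46.82) = 1588
  F: 0 + 1(278.1) = 278.1
  B: 0 + 1(46.82) = 46.82
  D: 0 + 1(46.82) = 46.82

1590 mol/s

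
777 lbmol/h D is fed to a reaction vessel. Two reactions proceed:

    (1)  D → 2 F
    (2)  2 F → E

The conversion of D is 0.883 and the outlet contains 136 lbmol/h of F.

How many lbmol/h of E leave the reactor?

618 lbmol/h

Conversion of D: D consumed = 1ξ₁ = 0.883 × 777 → ξ₁ = 686.1 lbmol/h.
F balance: n_F = 0 + 2ξ₁ − 2ξ₂ = 136 → ξ₂ = (2·686.1 − 136)/2 = 618.1 lbmol/h.
Outlet amounts (n = n₀ + Σ ν·ξ):
  D: 777 − 1(686.1) = 90.91
  F: 0 + 2(686.1) − 2(618.1) = 136
  E: 0 + 1(618.1) = 618.1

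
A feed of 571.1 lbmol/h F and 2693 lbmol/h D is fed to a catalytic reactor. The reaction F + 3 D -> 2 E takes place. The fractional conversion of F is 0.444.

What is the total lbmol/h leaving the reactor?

2760 lbmol/h

F reacted = 0.444 × 571.1 = 253.6 lbmol/h; ν_F = −1, so ξ = 253.6/1 = 253.6 lbmol/h.
Outlet amounts (n = n₀ + ν ξ):
  F: 571.1 − 1(253.6) = 317.5
  D: 2693 − 3(253.6) = 1932
  E: 0 + 2(253.6) = 507.1
Total out = 317.5 + 1932 + 507.1 = 2757 lbmol/h.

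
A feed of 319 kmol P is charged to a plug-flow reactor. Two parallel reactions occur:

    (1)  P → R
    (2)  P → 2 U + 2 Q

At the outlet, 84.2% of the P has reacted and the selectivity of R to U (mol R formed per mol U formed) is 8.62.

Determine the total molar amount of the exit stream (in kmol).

363 kmol

Conversion of P: P consumed = 0.842 × 319 = 268.6 kmol = 1ξ₁ + 1ξ₂.
Selectivity: 1ξ₁ / (2ξ₂) = 8.62 → ξ₁ = 17.24 ξ₂.
Substitute: (1·17.24 + 1) ξ₂ = 268.6 → ξ₂ = 14.73 kmol, ξ₁ = 253.9 kmol.
Outlet amounts (n = n₀ + Σ ν·ξ):
  P: 319 − 1(253.9) − 1(14.73) = 50.4
  R: 0 + 1(253.9) = 253.9
  U: 0 + 2(14.73) = 29.45
  Q: 0 + 2(14.73) = 29.45
Total out = 50.4 + 253.9 + 29.45 + 29.45 = 363.2 kmol.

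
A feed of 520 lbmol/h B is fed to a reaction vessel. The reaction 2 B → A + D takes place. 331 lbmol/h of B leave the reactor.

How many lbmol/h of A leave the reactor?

94.5 lbmol/h

For B: n = n₀ − 2ξ → 331 = 520 − 2ξ, giving ξ = 94.5 lbmol/h.
Outlet amounts (n = n₀ + ν ξ):
  B: 520 − 2(94.5) = 331
  A: 0 + 1(94.5) = 94.5
  D: 0 + 1(94.5) = 94.5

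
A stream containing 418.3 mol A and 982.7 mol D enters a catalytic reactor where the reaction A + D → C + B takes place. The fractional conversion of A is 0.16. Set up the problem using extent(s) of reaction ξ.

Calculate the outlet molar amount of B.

66.9 mol

A reacted = 0.16 × 418.3 = 66.93 mol; ν_A = −1, so ξ = 66.93/1 = 66.93 mol.
Outlet amounts (n = n₀ + ν ξ):
  A: 418.3 − 1(66.93) = 351.4
  D: 982.7 − 1(66.93) = 915.8
  C: 0 + 1(66.93) = 66.93
  B: 0 + 1(66.93) = 66.93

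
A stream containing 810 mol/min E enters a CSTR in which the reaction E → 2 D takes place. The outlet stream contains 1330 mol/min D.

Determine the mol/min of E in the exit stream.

For D: n = n₀ + 2ξ → 1330 = 0 + 2ξ, giving ξ = 665 mol/min.
Outlet amounts (n = n₀ + ν ξ):
  E: 810 − 1(665) = 145
  D: 0 + 2(665) = 1330

145 mol/min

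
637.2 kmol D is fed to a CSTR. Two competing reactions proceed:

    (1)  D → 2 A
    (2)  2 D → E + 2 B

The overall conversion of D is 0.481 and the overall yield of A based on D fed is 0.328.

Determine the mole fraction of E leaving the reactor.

Yield of A: 2ξ₁ / 637.2 = 0.328 → ξ₁ = 104.5 kmol.
Conversion of D: 1ξ₁ + 2ξ₂ = 0.481 × 637.2 = 306.5 → ξ₂ = 101 kmol.
Outlet amounts (n = n₀ + Σ ν·ξ):
  D: 637.2 − 1(104.5) − 2(101) = 330.7
  A: 0 + 2(104.5) = 209
  E: 0 + 1(101) = 101
  B: 0 + 2(101) = 202
Total out = 842.7 kmol; y_E = 101 / 842.7 = 0.1198.

0.12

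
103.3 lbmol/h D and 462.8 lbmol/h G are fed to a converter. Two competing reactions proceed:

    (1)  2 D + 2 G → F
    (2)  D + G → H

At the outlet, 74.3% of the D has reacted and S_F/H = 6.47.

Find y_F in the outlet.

0.0785

Conversion of D: D consumed = 0.743 × 103.3 = 76.75 lbmol/h = 2ξ₁ + 1ξ₂.
Selectivity: 1ξ₁ / (1ξ₂) = 6.47 → ξ₁ = 6.47 ξ₂.
Substitute: (2·6.47 + 1) ξ₂ = 76.75 → ξ₂ = 5.506 lbmol/h, ξ₁ = 35.62 lbmol/h.
Outlet amounts (n = n₀ + Σ ν·ξ):
  D: 103.3 − 2(35.62) − 1(5.506) = 26.55
  G: 462.8 − 2(35.62) − 1(5.506) = 386
  F: 0 + 1(35.62) = 35.62
  H: 0 + 1(5.506) = 5.506
Total out = 453.7 lbmol/h; y_F = 35.62 / 453.7 = 0.07851.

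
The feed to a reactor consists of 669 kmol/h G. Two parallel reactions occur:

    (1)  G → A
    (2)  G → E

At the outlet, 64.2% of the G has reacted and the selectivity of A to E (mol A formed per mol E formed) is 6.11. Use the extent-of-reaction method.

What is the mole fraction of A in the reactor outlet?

Conversion of G: G consumed = 0.642 × 669 = 429.5 kmol/h = 1ξ₁ + 1ξ₂.
Selectivity: 1ξ₁ / (1ξ₂) = 6.11 → ξ₁ = 6.11 ξ₂.
Substitute: (1·6.11 + 1) ξ₂ = 429.5 → ξ₂ = 60.41 kmol/h, ξ₁ = 369.1 kmol/h.
Outlet amounts (n = n₀ + Σ ν·ξ):
  G: 669 − 1(369.1) − 1(60.41) = 239.5
  A: 0 + 1(369.1) = 369.1
  E: 0 + 1(60.41) = 60.41
Total out = 669 kmol/h; y_A = 369.1 / 669 = 0.5517.

0.552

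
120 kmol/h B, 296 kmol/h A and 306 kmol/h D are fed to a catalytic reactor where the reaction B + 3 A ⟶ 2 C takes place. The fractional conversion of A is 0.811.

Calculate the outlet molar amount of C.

160 kmol/h

A reacted = 0.811 × 296 = 240.1 kmol/h; ν_A = −3, so ξ = 240.1/3 = 80.02 kmol/h.
Outlet amounts (n = n₀ + ν ξ):
  B: 120 − 1(80.02) = 39.98
  A: 296 − 3(80.02) = 55.94
  C: 0 + 2(80.02) = 160
  D: 306 (inert)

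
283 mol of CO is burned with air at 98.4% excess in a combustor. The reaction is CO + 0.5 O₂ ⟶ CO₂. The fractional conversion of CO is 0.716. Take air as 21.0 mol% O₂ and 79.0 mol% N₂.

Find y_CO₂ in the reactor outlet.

Stoichiometric O₂ = 0.5 × 283 = 141.5 mol; O₂ fed = 141.5 × 1.984 = 280.7 mol.
N₂ fed = 280.7 × 79/21 = 1056 mol.
Fuel reacted = 0.716 × 283 → ξ = 202.6 mol.
Outlet (n = n₀ + ν ξ):
  CO: 283 − 1(202.6) = 80.37
  O₂: 280.7 − 0.5(202.6) = 179.4
  N₂: 1056 (inert)
  CO₂: 0 + 1(202.6) = 202.6
Total out = 1519 mol; y_CO₂ = 202.6 / 1519 = 0.1334.

0.133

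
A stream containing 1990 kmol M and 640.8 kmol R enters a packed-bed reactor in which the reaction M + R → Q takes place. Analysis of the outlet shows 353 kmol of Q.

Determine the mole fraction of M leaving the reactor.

For Q: n = n₀ + 1ξ → 353 = 0 + 1ξ, giving ξ = 353 kmol.
Outlet amounts (n = n₀ + ν ξ):
  M: 1990 − 1(353) = 1637
  R: 640.8 − 1(353) = 287.8
  Q: 0 + 1(353) = 353
Total out = 2278 kmol; y_M = 1637 / 2278 = 0.7187.

0.719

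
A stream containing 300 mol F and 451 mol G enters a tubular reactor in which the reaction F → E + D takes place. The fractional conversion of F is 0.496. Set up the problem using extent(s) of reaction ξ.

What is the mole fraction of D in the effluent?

F reacted = 0.496 × 300 = 148.8 mol; ν_F = −1, so ξ = 148.8/1 = 148.8 mol.
Outlet amounts (n = n₀ + ν ξ):
  F: 300 − 1(148.8) = 151.2
  E: 0 + 1(148.8) = 148.8
  D: 0 + 1(148.8) = 148.8
  G: 451 (inert)
Total out = 899.8 mol; y_D = 148.8 / 899.8 = 0.1654.

0.165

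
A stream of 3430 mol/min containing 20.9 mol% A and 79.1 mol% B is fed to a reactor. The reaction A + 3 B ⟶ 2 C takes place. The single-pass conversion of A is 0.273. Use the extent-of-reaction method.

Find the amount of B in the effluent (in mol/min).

2130 mol/min

A reacted = 0.273 × 716.9 = 195.7 mol/min; ν_A = −1, so ξ = 195.7/1 = 195.7 mol/min.
Outlet amounts (n = n₀ + ν ξ):
  A: 716.9 − 1(195.7) = 521.2
  B: 2713 − 3(195.7) = 2126
  C: 0 + 2(195.7) = 391.4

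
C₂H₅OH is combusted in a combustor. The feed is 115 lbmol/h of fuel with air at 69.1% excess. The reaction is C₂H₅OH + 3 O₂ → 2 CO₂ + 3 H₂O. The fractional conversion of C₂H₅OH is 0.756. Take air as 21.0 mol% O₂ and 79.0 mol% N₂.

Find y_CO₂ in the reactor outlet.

0.0583

Stoichiometric O₂ = 3 × 115 = 345 lbmol/h; O₂ fed = 345 × 1.691 = 583.4 lbmol/h.
N₂ fed = 583.4 × 79/21 = 2195 lbmol/h.
Fuel reacted = 0.756 × 115 → ξ = 86.94 lbmol/h.
Outlet (n = n₀ + ν ξ):
  C₂H₅OH: 115 − 1(86.94) = 28.06
  O₂: 583.4 − 3(86.94) = 322.6
  N₂: 2195 (inert)
  CO₂: 0 + 2(86.94) = 173.9
  H₂O: 0 + 3(86.94) = 260.8
Total out = 2980 lbmol/h; y_CO₂ = 173.9 / 2980 = 0.05835.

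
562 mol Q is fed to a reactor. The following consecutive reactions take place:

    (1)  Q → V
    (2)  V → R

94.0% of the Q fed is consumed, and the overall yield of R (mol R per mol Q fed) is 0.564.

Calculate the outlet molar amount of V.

Conversion of Q: Q consumed = 1ξ₁ = 0.94 × 562 → ξ₁ = 528.3 mol.
Yield of R: 1ξ₂ / 562 = 0.564 → ξ₂ = 317 mol.
Outlet amounts (n = n₀ + Σ ν·ξ):
  Q: 562 − 1(528.3) = 33.72
  V: 0 + 1(528.3) − 1(317) = 211.3
  R: 0 + 1(317) = 317

211 mol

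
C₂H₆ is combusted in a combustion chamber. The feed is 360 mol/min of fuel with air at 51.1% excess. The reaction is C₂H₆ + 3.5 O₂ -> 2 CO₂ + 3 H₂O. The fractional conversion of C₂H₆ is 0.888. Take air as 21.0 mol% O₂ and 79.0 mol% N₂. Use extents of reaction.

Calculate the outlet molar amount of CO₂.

Stoichiometric O₂ = 3.5 × 360 = 1260 mol/min; O₂ fed = 1260 × 1.511 = 1904 mol/min.
N₂ fed = 1904 × 79/21 = 7162 mol/min.
Fuel reacted = 0.888 × 360 → ξ = 319.7 mol/min.
Outlet (n = n₀ + ν ξ):
  C₂H₆: 360 − 1(319.7) = 40.32
  O₂: 1904 − 3.5(319.7) = 785
  N₂: 7162 (inert)
  CO₂: 0 + 2(319.7) = 639.4
  H₂O: 0 + 3(319.7) = 959

639 mol/min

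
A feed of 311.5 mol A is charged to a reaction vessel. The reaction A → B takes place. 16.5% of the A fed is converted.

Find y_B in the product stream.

0.165

A reacted = 0.165 × 311.5 = 51.4 mol; ν_A = −1, so ξ = 51.4/1 = 51.4 mol.
Outlet amounts (n = n₀ + ν ξ):
  A: 311.5 − 1(51.4) = 260.1
  B: 0 + 1(51.4) = 51.4
Total out = 311.5 mol; y_B = 51.4 / 311.5 = 0.165.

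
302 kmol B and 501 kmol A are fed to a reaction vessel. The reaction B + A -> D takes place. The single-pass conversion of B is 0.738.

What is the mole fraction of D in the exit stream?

B reacted = 0.738 × 302 = 222.9 kmol; ν_B = −1, so ξ = 222.9/1 = 222.9 kmol.
Outlet amounts (n = n₀ + ν ξ):
  B: 302 − 1(222.9) = 79.12
  A: 501 − 1(222.9) = 278.1
  D: 0 + 1(222.9) = 222.9
Total out = 580.1 kmol; y_D = 222.9 / 580.1 = 0.3842.

0.384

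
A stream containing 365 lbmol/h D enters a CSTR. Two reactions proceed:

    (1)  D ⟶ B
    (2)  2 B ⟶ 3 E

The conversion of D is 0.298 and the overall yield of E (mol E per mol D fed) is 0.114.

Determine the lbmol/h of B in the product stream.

Conversion of D: D consumed = 1ξ₁ = 0.298 × 365 → ξ₁ = 108.8 lbmol/h.
Yield of E: 3ξ₂ / 365 = 0.114 → ξ₂ = 13.87 lbmol/h.
Outlet amounts (n = n₀ + Σ ν·ξ):
  D: 365 − 1(108.8) = 256.2
  B: 0 + 1(108.8) − 2(13.87) = 81.03
  E: 0 + 3(13.87) = 41.61

81 lbmol/h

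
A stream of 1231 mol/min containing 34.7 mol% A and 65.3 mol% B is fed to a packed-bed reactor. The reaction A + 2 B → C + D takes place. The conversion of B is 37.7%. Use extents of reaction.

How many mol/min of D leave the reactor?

152 mol/min

B reacted = 0.377 × 803.8 = 303 mol/min; ν_B = −2, so ξ = 303/2 = 151.5 mol/min.
Outlet amounts (n = n₀ + ν ξ):
  A: 427.2 − 1(151.5) = 275.6
  B: 803.8 − 2(151.5) = 500.8
  C: 0 + 1(151.5) = 151.5
  D: 0 + 1(151.5) = 151.5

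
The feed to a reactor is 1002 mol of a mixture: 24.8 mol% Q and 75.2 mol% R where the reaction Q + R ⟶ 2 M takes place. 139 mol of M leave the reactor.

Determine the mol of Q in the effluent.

179 mol

For M: n = n₀ + 2ξ → 139 = 0 + 2ξ, giving ξ = 69.5 mol.
Outlet amounts (n = n₀ + ν ξ):
  Q: 248.5 − 1(69.5) = 179
  R: 753.5 − 1(69.5) = 684
  M: 0 + 2(69.5) = 139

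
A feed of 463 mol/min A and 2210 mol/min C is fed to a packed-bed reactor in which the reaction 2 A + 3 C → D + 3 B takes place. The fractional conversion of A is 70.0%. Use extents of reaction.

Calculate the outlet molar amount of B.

486 mol/min

A reacted = 0.7 × 463 = 324.1 mol/min; ν_A = −2, so ξ = 324.1/2 = 162 mol/min.
Outlet amounts (n = n₀ + ν ξ):
  A: 463 − 2(162) = 138.9
  C: 2210 − 3(162) = 1724
  D: 0 + 1(162) = 162
  B: 0 + 3(162) = 486.1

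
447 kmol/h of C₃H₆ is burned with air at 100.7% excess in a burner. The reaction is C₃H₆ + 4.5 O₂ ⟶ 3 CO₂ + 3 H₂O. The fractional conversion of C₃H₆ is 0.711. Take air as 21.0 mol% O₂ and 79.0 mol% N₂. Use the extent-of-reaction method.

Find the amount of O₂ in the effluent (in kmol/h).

Stoichiometric O₂ = 4.5 × 447 = 2012 kmol/h; O₂ fed = 2012 × 2.007 = 4037 kmol/h.
N₂ fed = 4037 × 79/21 = 15190 kmol/h.
Fuel reacted = 0.711 × 447 → ξ = 317.8 kmol/h.
Outlet (n = n₀ + ν ξ):
  C₃H₆: 447 − 1(317.8) = 129.2
  O₂: 4037 − 4.5(317.8) = 2607
  N₂: 15190 (inert)
  CO₂: 0 + 3(317.8) = 953.5
  H₂O: 0 + 3(317.8) = 953.5

2610 kmol/h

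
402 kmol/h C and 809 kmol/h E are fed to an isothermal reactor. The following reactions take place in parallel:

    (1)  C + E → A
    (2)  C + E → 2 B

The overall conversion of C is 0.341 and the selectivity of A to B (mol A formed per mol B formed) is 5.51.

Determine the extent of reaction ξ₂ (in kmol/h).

Conversion of C: C consumed = 0.341 × 402 = 137.1 kmol/h = 1ξ₁ + 1ξ₂.
Selectivity: 1ξ₁ / (2ξ₂) = 5.51 → ξ₁ = 11.02 ξ₂.
Substitute: (1·11.02 + 1) ξ₂ = 137.1 → ξ₂ = 11.4 kmol/h, ξ₁ = 125.7 kmol/h.
Outlet amounts (n = n₀ + Σ ν·ξ):
  C: 402 − 1(125.7) − 1(11.4) = 264.9
  E: 809 − 1(125.7) − 1(11.4) = 671.9
  A: 0 + 1(125.7) = 125.7
  B: 0 + 2(11.4) = 22.81

ξ₂ = 11.4 kmol/h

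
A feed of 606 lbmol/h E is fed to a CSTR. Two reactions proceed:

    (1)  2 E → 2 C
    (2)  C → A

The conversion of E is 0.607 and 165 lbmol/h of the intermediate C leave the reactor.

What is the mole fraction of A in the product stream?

0.335

Conversion of E: E consumed = 2ξ₁ = 0.607 × 606 → ξ₁ = 183.9 lbmol/h.
C balance: n_C = 0 + 2ξ₁ − 1ξ₂ = 165 → ξ₂ = (2·183.9 − 165)/1 = 202.8 lbmol/h.
Outlet amounts (n = n₀ + Σ ν·ξ):
  E: 606 − 2(183.9) = 238.2
  C: 0 + 2(183.9) − 1(202.8) = 165
  A: 0 + 1(202.8) = 202.8
Total out = 606 lbmol/h; y_A = 202.8 / 606 = 0.3347.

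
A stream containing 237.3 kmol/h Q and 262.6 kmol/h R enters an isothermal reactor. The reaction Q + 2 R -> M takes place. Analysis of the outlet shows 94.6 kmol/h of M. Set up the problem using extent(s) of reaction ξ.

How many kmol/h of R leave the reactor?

73.4 kmol/h

For M: n = n₀ + 1ξ → 94.6 = 0 + 1ξ, giving ξ = 94.6 kmol/h.
Outlet amounts (n = n₀ + ν ξ):
  Q: 237.3 − 1(94.6) = 142.7
  R: 262.6 − 2(94.6) = 73.4
  M: 0 + 1(94.6) = 94.6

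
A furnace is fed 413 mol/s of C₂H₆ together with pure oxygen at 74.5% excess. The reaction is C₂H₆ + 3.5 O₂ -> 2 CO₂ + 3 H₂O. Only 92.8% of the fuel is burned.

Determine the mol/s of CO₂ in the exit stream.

767 mol/s

Stoichiometric O₂ = 3.5 × 413 = 1446 mol/s; O₂ fed = 1446 × 1.745 = 2522 mol/s.
Fuel reacted = 0.928 × 413 → ξ = 383.3 mol/s.
Outlet (n = n₀ + ν ξ):
  C₂H₆: 413 − 1(383.3) = 29.74
  O₂: 2522 − 3.5(383.3) = 1181
  CO₂: 0 + 2(383.3) = 766.5
  H₂O: 0 + 3(383.3) = 1150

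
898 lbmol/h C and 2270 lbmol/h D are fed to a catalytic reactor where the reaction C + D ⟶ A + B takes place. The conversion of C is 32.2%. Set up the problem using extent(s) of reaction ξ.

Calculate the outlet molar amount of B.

289 lbmol/h

C reacted = 0.322 × 898 = 289.2 lbmol/h; ν_C = −1, so ξ = 289.2/1 = 289.2 lbmol/h.
Outlet amounts (n = n₀ + ν ξ):
  C: 898 − 1(289.2) = 608.8
  D: 2270 − 1(289.2) = 1981
  A: 0 + 1(289.2) = 289.2
  B: 0 + 1(289.2) = 289.2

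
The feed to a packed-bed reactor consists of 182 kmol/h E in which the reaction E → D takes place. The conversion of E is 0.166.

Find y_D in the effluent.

0.166

E reacted = 0.166 × 182 = 30.21 kmol/h; ν_E = −1, so ξ = 30.21/1 = 30.21 kmol/h.
Outlet amounts (n = n₀ + ν ξ):
  E: 182 − 1(30.21) = 151.8
  D: 0 + 1(30.21) = 30.21
Total out = 182 kmol/h; y_D = 30.21 / 182 = 0.166.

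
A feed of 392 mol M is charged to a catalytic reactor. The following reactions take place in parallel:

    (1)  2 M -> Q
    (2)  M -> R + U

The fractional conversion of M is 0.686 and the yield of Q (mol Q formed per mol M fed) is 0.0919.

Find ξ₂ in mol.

ξ₂ = 197 mol

Yield of Q: 1ξ₁ / 392 = 0.0919 → ξ₁ = 36.02 mol.
Conversion of M: 2ξ₁ + 1ξ₂ = 0.686 × 392 = 268.9 → ξ₂ = 196.9 mol.
Outlet amounts (n = n₀ + Σ ν·ξ):
  M: 392 − 2(36.02) − 1(196.9) = 123.1
  Q: 0 + 1(36.02) = 36.02
  R: 0 + 1(196.9) = 196.9
  U: 0 + 1(196.9) = 196.9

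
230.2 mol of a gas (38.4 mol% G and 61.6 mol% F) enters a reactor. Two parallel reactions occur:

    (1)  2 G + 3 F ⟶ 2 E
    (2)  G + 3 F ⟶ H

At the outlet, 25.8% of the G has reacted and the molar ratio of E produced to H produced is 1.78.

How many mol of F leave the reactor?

95.3 mol

Conversion of G: G consumed = 0.258 × 88.4 = 22.81 mol = 2ξ₁ + 1ξ₂.
Selectivity: 2ξ₁ / (1ξ₂) = 1.78 → ξ₁ = 0.89 ξ₂.
Substitute: (2·0.89 + 1) ξ₂ = 22.81 → ξ₂ = 8.204 mol, ξ₁ = 7.301 mol.
Outlet amounts (n = n₀ + Σ ν·ξ):
  G: 88.4 − 2(7.301) − 1(8.204) = 65.59
  F: 141.8 − 3(7.301) − 3(8.204) = 95.29
  E: 0 + 2(7.301) = 14.6
  H: 0 + 1(8.204) = 8.204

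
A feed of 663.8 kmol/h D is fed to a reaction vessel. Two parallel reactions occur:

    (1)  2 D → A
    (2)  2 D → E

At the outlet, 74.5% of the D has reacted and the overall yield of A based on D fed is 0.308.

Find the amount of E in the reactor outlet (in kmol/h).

Yield of A: 1ξ₁ / 663.8 = 0.308 → ξ₁ = 204.5 kmol/h.
Conversion of D: 2ξ₁ + 2ξ₂ = 0.745 × 663.8 = 494.5 → ξ₂ = 42.82 kmol/h.
Outlet amounts (n = n₀ + Σ ν·ξ):
  D: 663.8 − 2(204.5) − 2(42.82) = 169.3
  A: 0 + 1(204.5) = 204.5
  E: 0 + 1(42.82) = 42.82

42.8 kmol/h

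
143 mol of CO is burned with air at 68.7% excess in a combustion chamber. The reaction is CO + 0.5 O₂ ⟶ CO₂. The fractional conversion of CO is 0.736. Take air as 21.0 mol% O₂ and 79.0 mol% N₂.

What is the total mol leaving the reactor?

Stoichiometric O₂ = 0.5 × 143 = 71.5 mol; O₂ fed = 71.5 × 1.687 = 120.6 mol.
N₂ fed = 120.6 × 79/21 = 453.8 mol.
Fuel reacted = 0.736 × 143 → ξ = 105.2 mol.
Outlet (n = n₀ + ν ξ):
  CO: 143 − 1(105.2) = 37.75
  O₂: 120.6 − 0.5(105.2) = 68
  N₂: 453.8 (inert)
  CO₂: 0 + 1(105.2) = 105.2
Total out = 37.75 + 68 + 453.8 + 105.2 = 664.8 mol.

665 mol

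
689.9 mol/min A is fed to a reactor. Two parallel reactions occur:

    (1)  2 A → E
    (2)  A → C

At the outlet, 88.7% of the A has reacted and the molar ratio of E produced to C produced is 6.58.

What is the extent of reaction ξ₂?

ξ₂ = 43.2 mol/min

Conversion of A: A consumed = 0.887 × 689.9 = 611.9 mol/min = 2ξ₁ + 1ξ₂.
Selectivity: 1ξ₁ / (1ξ₂) = 6.58 → ξ₁ = 6.58 ξ₂.
Substitute: (2·6.58 + 1) ξ₂ = 611.9 → ξ₂ = 43.22 mol/min, ξ₁ = 284.4 mol/min.
Outlet amounts (n = n₀ + Σ ν·ξ):
  A: 689.9 − 2(284.4) − 1(43.22) = 77.96
  E: 0 + 1(284.4) = 284.4
  C: 0 + 1(43.22) = 43.22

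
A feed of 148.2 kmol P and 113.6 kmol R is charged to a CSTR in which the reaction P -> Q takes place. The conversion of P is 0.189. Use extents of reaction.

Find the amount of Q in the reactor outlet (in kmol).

P reacted = 0.189 × 148.2 = 28.01 kmol; ν_P = −1, so ξ = 28.01/1 = 28.01 kmol.
Outlet amounts (n = n₀ + ν ξ):
  P: 148.2 − 1(28.01) = 120.2
  Q: 0 + 1(28.01) = 28.01
  R: 113.6 (inert)

28 kmol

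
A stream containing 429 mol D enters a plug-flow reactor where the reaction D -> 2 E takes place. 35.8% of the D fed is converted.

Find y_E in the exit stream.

D reacted = 0.358 × 429 = 153.6 mol; ν_D = −1, so ξ = 153.6/1 = 153.6 mol.
Outlet amounts (n = n₀ + ν ξ):
  D: 429 − 1(153.6) = 275.4
  E: 0 + 2(153.6) = 307.2
Total out = 582.6 mol; y_E = 307.2 / 582.6 = 0.5272.

0.527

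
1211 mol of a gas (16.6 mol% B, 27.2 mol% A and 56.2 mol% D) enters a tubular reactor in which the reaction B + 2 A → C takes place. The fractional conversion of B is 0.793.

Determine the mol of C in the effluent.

159 mol

B reacted = 0.793 × 201 = 159.4 mol; ν_B = −1, so ξ = 159.4/1 = 159.4 mol.
Outlet amounts (n = n₀ + ν ξ):
  B: 201 − 1(159.4) = 41.61
  A: 329.4 − 2(159.4) = 10.56
  C: 0 + 1(159.4) = 159.4
  D: 680.6 (inert)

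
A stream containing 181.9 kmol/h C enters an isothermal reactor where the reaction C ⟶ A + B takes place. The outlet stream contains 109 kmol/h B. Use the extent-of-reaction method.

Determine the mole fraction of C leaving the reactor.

0.251

For B: n = n₀ + 1ξ → 109 = 0 + 1ξ, giving ξ = 109 kmol/h.
Outlet amounts (n = n₀ + ν ξ):
  C: 181.9 − 1(109) = 72.9
  A: 0 + 1(109) = 109
  B: 0 + 1(109) = 109
Total out = 290.9 kmol/h; y_C = 72.9 / 290.9 = 0.2506.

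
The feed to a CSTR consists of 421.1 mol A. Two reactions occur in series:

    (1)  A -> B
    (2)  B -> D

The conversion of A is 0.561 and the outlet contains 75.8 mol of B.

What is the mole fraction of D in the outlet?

Conversion of A: A consumed = 1ξ₁ = 0.561 × 421.1 → ξ₁ = 236.2 mol.
B balance: n_B = 0 + 1ξ₁ − 1ξ₂ = 75.8 → ξ₂ = (1·236.2 − 75.8)/1 = 160.4 mol.
Outlet amounts (n = n₀ + Σ ν·ξ):
  A: 421.1 − 1(236.2) = 184.9
  B: 0 + 1(236.2) − 1(160.4) = 75.8
  D: 0 + 1(160.4) = 160.4
Total out = 421.1 mol; y_D = 160.4 / 421.1 = 0.381.

0.381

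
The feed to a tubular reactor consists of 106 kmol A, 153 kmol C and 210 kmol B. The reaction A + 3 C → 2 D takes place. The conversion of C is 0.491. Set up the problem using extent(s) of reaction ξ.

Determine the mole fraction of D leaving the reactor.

C reacted = 0.491 × 153 = 75.12 kmol; ν_C = −3, so ξ = 75.12/3 = 25.04 kmol.
Outlet amounts (n = n₀ + ν ξ):
  A: 106 − 1(25.04) = 80.96
  C: 153 − 3(25.04) = 77.88
  D: 0 + 2(25.04) = 50.08
  B: 210 (inert)
Total out = 418.9 kmol; y_D = 50.08 / 418.9 = 0.1196.

0.12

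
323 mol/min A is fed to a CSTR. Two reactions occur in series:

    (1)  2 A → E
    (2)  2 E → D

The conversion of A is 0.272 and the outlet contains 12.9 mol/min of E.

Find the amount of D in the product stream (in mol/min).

15.5 mol/min

Conversion of A: A consumed = 2ξ₁ = 0.272 × 323 → ξ₁ = 43.93 mol/min.
E balance: n_E = 0 + 1ξ₁ − 2ξ₂ = 12.9 → ξ₂ = (1·43.93 − 12.9)/2 = 15.51 mol/min.
Outlet amounts (n = n₀ + Σ ν·ξ):
  A: 323 − 2(43.93) = 235.1
  E: 0 + 1(43.93) − 2(15.51) = 12.9
  D: 0 + 1(15.51) = 15.51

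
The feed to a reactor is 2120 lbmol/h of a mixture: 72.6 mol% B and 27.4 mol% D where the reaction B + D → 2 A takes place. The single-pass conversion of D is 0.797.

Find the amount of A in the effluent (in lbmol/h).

926 lbmol/h

D reacted = 0.797 × 580.9 = 463 lbmol/h; ν_D = −1, so ξ = 463/1 = 463 lbmol/h.
Outlet amounts (n = n₀ + ν ξ):
  B: 1539 − 1(463) = 1076
  D: 580.9 − 1(463) = 117.9
  A: 0 + 2(463) = 925.9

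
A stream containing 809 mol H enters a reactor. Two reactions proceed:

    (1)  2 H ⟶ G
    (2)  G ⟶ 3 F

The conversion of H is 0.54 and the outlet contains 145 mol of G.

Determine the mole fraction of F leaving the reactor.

Conversion of H: H consumed = 2ξ₁ = 0.54 × 809 → ξ₁ = 218.4 mol.
G balance: n_G = 0 + 1ξ₁ − 1ξ₂ = 145 → ξ₂ = (1·218.4 − 145)/1 = 73.43 mol.
Outlet amounts (n = n₀ + Σ ν·ξ):
  H: 809 − 2(218.4) = 372.1
  G: 0 + 1(218.4) − 1(73.43) = 145
  F: 0 + 3(73.43) = 220.3
Total out = 737.4 mol; y_F = 220.3 / 737.4 = 0.2987.

0.299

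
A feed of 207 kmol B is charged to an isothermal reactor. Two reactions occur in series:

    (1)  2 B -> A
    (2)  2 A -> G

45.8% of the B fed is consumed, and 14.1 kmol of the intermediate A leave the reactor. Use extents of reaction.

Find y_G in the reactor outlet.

0.116

Conversion of B: B consumed = 2ξ₁ = 0.458 × 207 → ξ₁ = 47.4 kmol.
A balance: n_A = 0 + 1ξ₁ − 2ξ₂ = 14.1 → ξ₂ = (1·47.4 − 14.1)/2 = 16.65 kmol.
Outlet amounts (n = n₀ + Σ ν·ξ):
  B: 207 − 2(47.4) = 112.2
  A: 0 + 1(47.4) − 2(16.65) = 14.1
  G: 0 + 1(16.65) = 16.65
Total out = 142.9 kmol; y_G = 16.65 / 142.9 = 0.1165.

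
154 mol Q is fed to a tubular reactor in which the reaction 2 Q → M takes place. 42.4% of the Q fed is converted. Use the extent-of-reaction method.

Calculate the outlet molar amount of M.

32.6 mol

Q reacted = 0.424 × 154 = 65.3 mol; ν_Q = −2, so ξ = 65.3/2 = 32.65 mol.
Outlet amounts (n = n₀ + ν ξ):
  Q: 154 − 2(32.65) = 88.7
  M: 0 + 1(32.65) = 32.65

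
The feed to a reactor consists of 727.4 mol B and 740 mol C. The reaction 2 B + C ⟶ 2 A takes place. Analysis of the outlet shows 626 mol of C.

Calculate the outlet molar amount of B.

499 mol

For C: n = n₀ − 1ξ → 626 = 740 − 1ξ, giving ξ = 114 mol.
Outlet amounts (n = n₀ + ν ξ):
  B: 727.4 − 2(114) = 499.4
  C: 740 − 1(114) = 626
  A: 0 + 2(114) = 228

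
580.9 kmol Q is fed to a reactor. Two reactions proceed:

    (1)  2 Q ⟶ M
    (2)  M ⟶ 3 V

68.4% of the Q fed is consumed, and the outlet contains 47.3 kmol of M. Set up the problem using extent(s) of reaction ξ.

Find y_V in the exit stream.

Conversion of Q: Q consumed = 2ξ₁ = 0.684 × 580.9 → ξ₁ = 198.7 kmol.
M balance: n_M = 0 + 1ξ₁ − 1ξ₂ = 47.3 → ξ₂ = (1·198.7 − 47.3)/1 = 151.4 kmol.
Outlet amounts (n = n₀ + Σ ν·ξ):
  Q: 580.9 − 2(198.7) = 183.6
  M: 0 + 1(198.7) − 1(151.4) = 47.3
  V: 0 + 3(151.4) = 454.1
Total out = 685 kmol; y_V = 454.1 / 685 = 0.663.

0.663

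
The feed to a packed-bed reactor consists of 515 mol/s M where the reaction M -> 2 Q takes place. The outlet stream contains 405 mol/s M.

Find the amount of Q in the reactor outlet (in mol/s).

220 mol/s

For M: n = n₀ − 1ξ → 405 = 515 − 1ξ, giving ξ = 110 mol/s.
Outlet amounts (n = n₀ + ν ξ):
  M: 515 − 1(110) = 405
  Q: 0 + 2(110) = 220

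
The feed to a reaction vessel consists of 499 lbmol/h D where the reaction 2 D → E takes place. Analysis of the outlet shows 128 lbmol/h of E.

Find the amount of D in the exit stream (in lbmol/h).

243 lbmol/h

For E: n = n₀ + 1ξ → 128 = 0 + 1ξ, giving ξ = 128 lbmol/h.
Outlet amounts (n = n₀ + ν ξ):
  D: 499 − 2(128) = 243
  E: 0 + 1(128) = 128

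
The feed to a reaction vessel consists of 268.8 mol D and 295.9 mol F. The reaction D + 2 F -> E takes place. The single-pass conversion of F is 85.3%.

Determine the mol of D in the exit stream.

143 mol

F reacted = 0.853 × 295.9 = 252.4 mol; ν_F = −2, so ξ = 252.4/2 = 126.2 mol.
Outlet amounts (n = n₀ + ν ξ):
  D: 268.8 − 1(126.2) = 142.6
  F: 295.9 − 2(126.2) = 43.5
  E: 0 + 1(126.2) = 126.2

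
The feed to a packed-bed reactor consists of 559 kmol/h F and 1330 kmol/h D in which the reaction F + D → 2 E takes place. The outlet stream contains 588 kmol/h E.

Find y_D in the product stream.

For E: n = n₀ + 2ξ → 588 = 0 + 2ξ, giving ξ = 294 kmol/h.
Outlet amounts (n = n₀ + ν ξ):
  F: 559 − 1(294) = 265
  D: 1330 − 1(294) = 1036
  E: 0 + 2(294) = 588
Total out = 1889 kmol/h; y_D = 1036 / 1889 = 0.5484.

0.548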